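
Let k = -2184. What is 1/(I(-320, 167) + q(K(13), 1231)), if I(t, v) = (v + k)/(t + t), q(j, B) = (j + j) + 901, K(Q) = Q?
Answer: 640/595297 ≈ 0.0010751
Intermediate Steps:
q(j, B) = 901 + 2*j (q(j, B) = 2*j + 901 = 901 + 2*j)
I(t, v) = (-2184 + v)/(2*t) (I(t, v) = (v - 2184)/(t + t) = (-2184 + v)/((2*t)) = (-2184 + v)*(1/(2*t)) = (-2184 + v)/(2*t))
1/(I(-320, 167) + q(K(13), 1231)) = 1/((1/2)*(-2184 + 167)/(-320) + (901 + 2*13)) = 1/((1/2)*(-1/320)*(-2017) + (901 + 26)) = 1/(2017/640 + 927) = 1/(595297/640) = 640/595297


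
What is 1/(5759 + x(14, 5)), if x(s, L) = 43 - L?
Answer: 1/5797 ≈ 0.00017250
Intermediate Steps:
1/(5759 + x(14, 5)) = 1/(5759 + (43 - 1*5)) = 1/(5759 + (43 - 5)) = 1/(5759 + 38) = 1/5797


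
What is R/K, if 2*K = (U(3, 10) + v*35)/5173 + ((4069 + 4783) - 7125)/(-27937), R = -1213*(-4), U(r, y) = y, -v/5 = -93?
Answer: 100171689436/31858591 ≈ 3144.3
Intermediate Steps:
v = 465 (v = -5*(-93) = 465)
R = 4852
K = 31858591/20645443 (K = ((10 + 465*35)/5173 + ((4069 + 4783) - 7125)/(-27937))/2 = ((10 + 16275)*(1/5173) + (8852 - 7125)*(-1/27937))/2 = (16285*(1/5173) + 1727*(-1/27937))/2 = (16285/5173 - 1727/27937)/2 = (½)*(63717182/20645443) = 31858591/20645443 ≈ 1.5431)
R/K = 4852/(31858591/20645443) = 4852*(20645443/31858591) = 100171689436/31858591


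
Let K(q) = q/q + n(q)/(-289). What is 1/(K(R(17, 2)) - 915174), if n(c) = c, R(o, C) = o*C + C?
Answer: -289/264485033 ≈ -1.0927e-6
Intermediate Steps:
R(o, C) = C + C*o (R(o, C) = C*o + C = C + C*o)
K(q) = 1 - q/289 (K(q) = q/q + q/(-289) = 1 + q*(-1/289) = 1 - q/289)
1/(K(R(17, 2)) - 915174) = 1/((1 - 2*(1 + 17)/289) - 915174) = 1/((1 - 2*18/289) - 915174) = 1/((1 - 1/289*36) - 915174) = 1/((1 - 36/289) - 915174) = 1/(253/289 - 915174) = 1/(-264485033/289) = -289/264485033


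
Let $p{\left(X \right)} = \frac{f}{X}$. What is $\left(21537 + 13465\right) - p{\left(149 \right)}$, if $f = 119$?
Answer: $\frac{5215179}{149} \approx 35001.0$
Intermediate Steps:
$p{\left(X \right)} = \frac{119}{X}$
$\left(21537 + 13465\right) - p{\left(149 \right)} = \left(21537 + 13465\right) - \frac{119}{149} = 35002 - 119 \cdot \frac{1}{149} = 35002 - \frac{119}{149} = \frac{5215179}{149}$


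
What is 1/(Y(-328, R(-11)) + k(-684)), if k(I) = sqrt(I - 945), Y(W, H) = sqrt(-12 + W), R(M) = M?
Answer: -I/(2*sqrt(85) + 3*sqrt(181)) ≈ -0.017007*I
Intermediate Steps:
k(I) = sqrt(-945 + I)
1/(Y(-328, R(-11)) + k(-684)) = 1/(sqrt(-12 - 328) + sqrt(-945 - 684)) = 1/(sqrt(-340) + sqrt(-1629)) = 1/(2*I*sqrt(85) + 3*I*sqrt(181))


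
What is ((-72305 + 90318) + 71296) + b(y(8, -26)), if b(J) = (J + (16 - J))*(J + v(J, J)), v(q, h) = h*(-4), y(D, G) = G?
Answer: 90557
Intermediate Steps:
v(q, h) = -4*h
b(J) = -48*J (b(J) = (J + (16 - J))*(J - 4*J) = 16*(-3*J) = -48*J)
((-72305 + 90318) + 71296) + b(y(8, -26)) = ((-72305 + 90318) + 71296) - 48*(-26) = (18013 + 71296) + 1248 = 89309 + 1248 = 90557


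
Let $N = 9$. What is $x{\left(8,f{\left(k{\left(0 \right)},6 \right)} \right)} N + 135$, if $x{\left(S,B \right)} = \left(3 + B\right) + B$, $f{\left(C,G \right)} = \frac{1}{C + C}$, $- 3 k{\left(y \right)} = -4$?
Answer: $\frac{675}{4} \approx 168.75$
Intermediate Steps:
$k{\left(y \right)} = \frac{4}{3}$ ($k{\left(y \right)} = \left(- \frac{1}{3}\right) \left(-4\right) = \frac{4}{3}$)
$f{\left(C,G \right)} = \frac{1}{2 C}$
$x{\left(S,B \right)} = 3 + 2 B$
$x{\left(8,f{\left(k{\left(0 \right)},6 \right)} \right)} N + 135 = \left(3 + 2 \frac{1}{2 \cdot \frac{4}{3}}\right) 9 + 135 = \left(3 + 2 \cdot \frac{1}{2} \cdot \frac{3}{4}\right) 9 + 135 = \left(3 + 2 \cdot \frac{3}{8}\right) 9 + 135 = \left(3 + \frac{3}{4}\right) 9 + 135 = \frac{15}{4} \cdot 9 + 135 = \frac{135}{4} + 135 = \frac{675}{4}$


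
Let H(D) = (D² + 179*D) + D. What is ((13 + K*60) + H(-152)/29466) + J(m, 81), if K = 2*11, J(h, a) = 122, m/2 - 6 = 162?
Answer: 21434387/14733 ≈ 1454.9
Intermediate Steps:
m = 336 (m = 12 + 2*162 = 12 + 324 = 336)
H(D) = D² + 180*D
K = 22
((13 + K*60) + H(-152)/29466) + J(m, 81) = ((13 + 22*60) - 152*(180 - 152)/29466) + 122 = ((13 + 1320) - 152*28*(1/29466)) + 122 = (1333 - 4256*1/29466) + 122 = (1333 - 2128/14733) + 122 = 19636961/14733 + 122 = 21434387/14733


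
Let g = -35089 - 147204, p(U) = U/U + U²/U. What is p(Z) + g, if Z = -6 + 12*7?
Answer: -182214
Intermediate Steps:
Z = 78 (Z = -6 + 84 = 78)
p(U) = 1 + U
g = -182293
p(Z) + g = (1 + 78) - 182293 = 79 - 182293 = -182214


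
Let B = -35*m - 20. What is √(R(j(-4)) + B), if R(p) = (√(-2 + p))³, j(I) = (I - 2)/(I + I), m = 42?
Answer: √(-23840 - 10*I*√5)/4 ≈ 0.018103 - 38.601*I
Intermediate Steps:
j(I) = (-2 + I)/(2*I) (j(I) = (-2 + I)/((2*I)) = (-2 + I)*(1/(2*I)) = (-2 + I)/(2*I))
B = -1490 (B = -35*42 - 20 = -1470 - 20 = -1490)
R(p) = (-2 + p)^(3/2)
√(R(j(-4)) + B) = √((-2 + (½)*(-2 - 4)/(-4))^(3/2) - 1490) = √((-2 + (½)*(-¼)*(-6))^(3/2) - 1490) = √((-2 + ¾)^(3/2) - 1490) = √((-5/4)^(3/2) - 1490) = √(-5*I*√5/8 - 1490) = √(-1490 - 5*I*√5/8)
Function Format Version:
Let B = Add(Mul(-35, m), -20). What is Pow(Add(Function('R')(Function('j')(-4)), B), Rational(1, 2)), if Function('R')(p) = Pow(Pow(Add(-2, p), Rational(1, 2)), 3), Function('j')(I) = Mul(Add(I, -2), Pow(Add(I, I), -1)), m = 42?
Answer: Mul(Rational(1, 4), Pow(Add(-23840, Mul(-10, I, Pow(5, Rational(1, 2)))), Rational(1, 2))) ≈ Add(0.018103, Mul(-38.601, I))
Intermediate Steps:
Function('j')(I) = Mul(Rational(1, 2), Pow(I, -1), Add(-2, I)) (Function('j')(I) = Mul(Add(-2, I), Pow(Mul(2, I), -1)) = Mul(Add(-2, I), Mul(Rational(1, 2), Pow(I, -1))) = Mul(Rational(1, 2), Pow(I, -1), Add(-2, I)))
B = -1490 (B = Add(Mul(-35, 42), -20) = Add(-1470, -20) = -1490)
Function('R')(p) = Pow(Add(-2, p), Rational(3, 2))
Pow(Add(Function('R')(Function('j')(-4)), B), Rational(1, 2)) = Pow(Add(Pow(Add(-2, Mul(Rational(1, 2), Pow(-4, -1), Add(-2, -4))), Rational(3, 2)), -1490), Rational(1, 2)) = Pow(Add(Pow(Add(-2, Mul(Rational(1, 2), Rational(-1, 4), -6)), Rational(3, 2)), -1490), Rational(1, 2)) = Pow(Add(Pow(Add(-2, Rational(3, 4)), Rational(3, 2)), -1490), Rational(1, 2)) = Pow(Add(Pow(Rational(-5, 4), Rational(3, 2)), -1490), Rational(1, 2)) = Pow(Add(Mul(Rational(-5, 8), I, Pow(5, Rational(1, 2))), -1490), Rational(1, 2)) = Pow(Add(-1490, Mul(Rational(-5, 8), I, Pow(5, Rational(1, 2)))), Rational(1, 2))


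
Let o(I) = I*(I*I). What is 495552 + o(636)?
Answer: 257755008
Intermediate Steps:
o(I) = I**3 (o(I) = I*I**2 = I**3)
495552 + o(636) = 495552 + 636**3 = 495552 + 257259456 = 257755008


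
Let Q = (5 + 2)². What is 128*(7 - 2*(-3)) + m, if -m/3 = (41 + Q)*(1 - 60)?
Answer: 17594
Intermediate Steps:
Q = 49 (Q = 7² = 49)
m = 15930 (m = -3*(41 + 49)*(1 - 60) = -270*(-59) = -3*(-5310) = 15930)
128*(7 - 2*(-3)) + m = 128*(7 - 2*(-3)) + 15930 = 128*(7 + 6) + 15930 = 128*13 + 15930 = 1664 + 15930 = 17594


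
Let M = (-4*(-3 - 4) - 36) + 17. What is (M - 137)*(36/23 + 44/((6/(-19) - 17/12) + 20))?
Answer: -48726528/95795 ≈ -508.65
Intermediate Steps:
M = 9 (M = (-4*(-7) - 36) + 17 = (28 - 36) + 17 = -8 + 17 = 9)
(M - 137)*(36/23 + 44/((6/(-19) - 17/12) + 20)) = (9 - 137)*(36/23 + 44/((6/(-19) - 17/12) + 20)) = -128*(36*(1/23) + 44/((6*(-1/19) - 17*1/12) + 20)) = -128*(36/23 + 44/((-6/19 - 17/12) + 20)) = -128*(36/23 + 44/(-395/228 + 20)) = -128*(36/23 + 44/(4165/228)) = -128*(36/23 + 44*(228/4165)) = -128*(36/23 + 10032/4165) = -128*380676/95795 = -48726528/95795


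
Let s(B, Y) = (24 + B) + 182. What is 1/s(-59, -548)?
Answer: 1/147 ≈ 0.0068027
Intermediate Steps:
s(B, Y) = 206 + B
1/s(-59, -548) = 1/(206 - 59) = 1/147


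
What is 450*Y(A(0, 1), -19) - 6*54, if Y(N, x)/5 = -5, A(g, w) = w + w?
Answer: -11574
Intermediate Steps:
A(g, w) = 2*w
Y(N, x) = -25 (Y(N, x) = 5*(-5) = -25)
450*Y(A(0, 1), -19) - 6*54 = 450*(-25) - 6*54 = -11250 - 324 = -11574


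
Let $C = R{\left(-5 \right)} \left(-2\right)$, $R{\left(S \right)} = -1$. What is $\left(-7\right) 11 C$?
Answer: $-154$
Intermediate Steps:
$C = 2$ ($C = \left(-1\right) \left(-2\right) = 2$)
$\left(-7\right) 11 C = \left(-7\right) 11 \cdot 2 = \left(-77\right) 2 = -154$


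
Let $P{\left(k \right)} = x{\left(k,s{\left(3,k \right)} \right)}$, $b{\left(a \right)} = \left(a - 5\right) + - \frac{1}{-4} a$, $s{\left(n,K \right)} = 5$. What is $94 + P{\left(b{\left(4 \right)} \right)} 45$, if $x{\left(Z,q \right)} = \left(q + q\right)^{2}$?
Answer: $4594$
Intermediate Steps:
$x{\left(Z,q \right)} = 4 q^{2}$ ($x{\left(Z,q \right)} = \left(2 q\right)^{2} = 4 q^{2}$)
$b{\left(a \right)} = -5 + \frac{5 a}{4}$ ($b{\left(a \right)} = \left(-5 + a\right) + \left(-1\right) \left(- \frac{1}{4}\right) a = \left(-5 + a\right) + \frac{a}{4} = -5 + \frac{5 a}{4}$)
$P{\left(k \right)} = 100$ ($P{\left(k \right)} = 4 \cdot 5^{2} = 4 \cdot 25 = 100$)
$94 + P{\left(b{\left(4 \right)} \right)} 45 = 94 + 100 \cdot 45 = 94 + 4500 = 4594$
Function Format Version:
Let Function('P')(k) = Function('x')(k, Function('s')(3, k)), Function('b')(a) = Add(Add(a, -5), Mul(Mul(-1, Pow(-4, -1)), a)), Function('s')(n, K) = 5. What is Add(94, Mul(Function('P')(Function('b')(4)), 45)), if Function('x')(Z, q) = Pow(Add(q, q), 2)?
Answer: 4594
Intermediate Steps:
Function('x')(Z, q) = Mul(4, Pow(q, 2)) (Function('x')(Z, q) = Pow(Mul(2, q), 2) = Mul(4, Pow(q, 2)))
Function('b')(a) = Add(-5, Mul(Rational(5, 4), a)) (Function('b')(a) = Add(Add(-5, a), Mul(Mul(-1, Rational(-1, 4)), a)) = Add(Add(-5, a), Mul(Rational(1, 4), a)) = Add(-5, Mul(Rational(5, 4), a)))
Function('P')(k) = 100 (Function('P')(k) = Mul(4, Pow(5, 2)) = Mul(4, 25) = 100)
Add(94, Mul(Function('P')(Function('b')(4)), 45)) = Add(94, Mul(100, 45)) = Add(94, 4500) = 4594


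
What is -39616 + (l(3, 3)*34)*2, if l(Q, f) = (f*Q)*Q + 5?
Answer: -37440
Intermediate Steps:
l(Q, f) = 5 + f*Q² (l(Q, f) = (Q*f)*Q + 5 = f*Q² + 5 = 5 + f*Q²)
-39616 + (l(3, 3)*34)*2 = -39616 + ((5 + 3*3²)*34)*2 = -39616 + ((5 + 3*9)*34)*2 = -39616 + ((5 + 27)*34)*2 = -39616 + (32*34)*2 = -39616 + 1088*2 = -39616 + 2176 = -37440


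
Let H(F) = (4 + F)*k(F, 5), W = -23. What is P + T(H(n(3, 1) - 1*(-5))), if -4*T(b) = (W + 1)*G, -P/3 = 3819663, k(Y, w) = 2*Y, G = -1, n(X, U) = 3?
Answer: -22917989/2 ≈ -1.1459e+7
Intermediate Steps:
H(F) = 2*F*(4 + F) (H(F) = (4 + F)*(2*F) = 2*F*(4 + F))
P = -11458989 (P = -3*3819663 = -11458989)
T(b) = -11/2 (T(b) = -(-23 + 1)*(-1)/4 = -(-11)*(-1)/2 = -¼*22 = -11/2)
P + T(H(n(3, 1) - 1*(-5))) = -11458989 - 11/2 = -22917989/2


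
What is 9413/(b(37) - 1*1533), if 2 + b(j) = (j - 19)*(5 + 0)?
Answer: -9413/1445 ≈ -6.5142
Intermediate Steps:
b(j) = -97 + 5*j (b(j) = -2 + (j - 19)*(5 + 0) = -2 + (-19 + j)*5 = -2 + (-95 + 5*j) = -97 + 5*j)
9413/(b(37) - 1*1533) = 9413/((-97 + 5*37) - 1*1533) = 9413/((-97 + 185) - 1533) = 9413/(88 - 1533) = 9413/(-1445) = 9413*(-1/1445) = -9413/1445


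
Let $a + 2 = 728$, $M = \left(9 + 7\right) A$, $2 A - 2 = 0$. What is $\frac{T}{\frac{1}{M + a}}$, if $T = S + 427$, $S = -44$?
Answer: $284186$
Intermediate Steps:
$A = 1$ ($A = 1 + \frac{1}{2} \cdot 0 = 1 + 0 = 1$)
$M = 16$ ($M = \left(9 + 7\right) 1 = 16 \cdot 1 = 16$)
$a = 726$ ($a = -2 + 728 = 726$)
$T = 383$ ($T = -44 + 427 = 383$)
$\frac{T}{\frac{1}{M + a}} = \frac{383}{\frac{1}{16 + 726}} = \frac{383}{\frac{1}{742}} = 383 \frac{1}{\frac{1}{742}} = 383 \cdot 742 = 284186$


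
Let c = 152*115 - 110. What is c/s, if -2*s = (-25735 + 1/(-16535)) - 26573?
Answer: 574425900/864912781 ≈ 0.66414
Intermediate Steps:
s = 864912781/33070 (s = -((-25735 + 1/(-16535)) - 26573)/2 = -((-25735 - 1/16535) - 26573)/2 = -(-425528226/16535 - 26573)/2 = -½*(-864912781/16535) = 864912781/33070 ≈ 26154.)
c = 17370 (c = 17480 - 110 = 17370)
c/s = 17370/(864912781/33070) = 17370*(33070/864912781) = 574425900/864912781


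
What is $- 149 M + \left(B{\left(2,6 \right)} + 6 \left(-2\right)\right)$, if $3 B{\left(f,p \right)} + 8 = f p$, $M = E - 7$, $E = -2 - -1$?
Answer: $\frac{3544}{3} \approx 1181.3$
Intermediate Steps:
$E = -1$ ($E = -2 + 1 = -1$)
$M = -8$ ($M = -1 - 7 = -8$)
$B{\left(f,p \right)} = - \frac{8}{3} + \frac{f p}{3}$
$- 149 M + \left(B{\left(2,6 \right)} + 6 \left(-2\right)\right) = \left(-149\right) \left(-8\right) + \left(\left(- \frac{8}{3} + \frac{1}{3} \cdot 2 \cdot 6\right) + 6 \left(-2\right)\right) = 1192 + \left(\left(- \frac{8}{3} + 4\right) - 12\right) = 1192 + \left(\frac{4}{3} - 12\right) = 1192 - \frac{32}{3} = \frac{3544}{3}$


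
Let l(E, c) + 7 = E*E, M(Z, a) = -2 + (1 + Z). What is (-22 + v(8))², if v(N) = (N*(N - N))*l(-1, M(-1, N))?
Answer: 484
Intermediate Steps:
M(Z, a) = -1 + Z
l(E, c) = -7 + E² (l(E, c) = -7 + E*E = -7 + E²)
v(N) = 0 (v(N) = (N*(N - N))*(-7 + (-1)²) = (N*0)*(-7 + 1) = 0*(-6) = 0)
(-22 + v(8))² = (-22 + 0)² = (-22)² = 484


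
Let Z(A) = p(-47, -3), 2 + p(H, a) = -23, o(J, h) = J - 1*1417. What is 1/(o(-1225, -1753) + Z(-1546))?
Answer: -1/2667 ≈ -0.00037495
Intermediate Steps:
o(J, h) = -1417 + J (o(J, h) = J - 1417 = -1417 + J)
p(H, a) = -25 (p(H, a) = -2 - 23 = -25)
Z(A) = -25
1/(o(-1225, -1753) + Z(-1546)) = 1/((-1417 - 1225) - 25) = 1/(-2642 - 25) = 1/(-2667) = -1/2667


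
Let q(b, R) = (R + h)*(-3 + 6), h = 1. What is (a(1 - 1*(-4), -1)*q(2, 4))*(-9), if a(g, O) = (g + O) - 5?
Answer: 135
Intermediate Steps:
a(g, O) = -5 + O + g (a(g, O) = (O + g) - 5 = -5 + O + g)
q(b, R) = 3 + 3*R (q(b, R) = (R + 1)*(-3 + 6) = (1 + R)*3 = 3 + 3*R)
(a(1 - 1*(-4), -1)*q(2, 4))*(-9) = ((-5 - 1 + (1 - 1*(-4)))*(3 + 3*4))*(-9) = ((-5 - 1 + (1 + 4))*(3 + 12))*(-9) = ((-5 - 1 + 5)*15)*(-9) = -1*15*(-9) = -15*(-9) = 135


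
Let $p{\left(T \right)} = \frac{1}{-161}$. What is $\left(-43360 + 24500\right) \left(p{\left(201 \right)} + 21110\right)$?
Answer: $- \frac{2786941380}{7} \approx -3.9813 \cdot 10^{8}$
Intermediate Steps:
$p{\left(T \right)} = - \frac{1}{161}$
$\left(-43360 + 24500\right) \left(p{\left(201 \right)} + 21110\right) = \left(-43360 + 24500\right) \left(- \frac{1}{161} + 21110\right) = \left(-18860\right) \frac{3398709}{161} = - \frac{2786941380}{7}$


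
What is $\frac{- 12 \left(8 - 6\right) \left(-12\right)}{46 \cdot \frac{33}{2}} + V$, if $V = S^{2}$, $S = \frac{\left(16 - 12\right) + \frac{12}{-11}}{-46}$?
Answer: $\frac{24544}{64009} \approx 0.38345$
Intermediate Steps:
$S = - \frac{16}{253}$ ($S = \left(4 + 12 \left(- \frac{1}{11}\right)\right) \left(- \frac{1}{46}\right) = \left(4 - \frac{12}{11}\right) \left(- \frac{1}{46}\right) = \frac{32}{11} \left(- \frac{1}{46}\right) = - \frac{16}{253} \approx -0.063241$)
$V = \frac{256}{64009}$ ($V = \left(- \frac{16}{253}\right)^{2} = \frac{256}{64009} \approx 0.0039994$)
$\frac{- 12 \left(8 - 6\right) \left(-12\right)}{46 \cdot \frac{33}{2}} + V = \frac{- 12 \left(8 - 6\right) \left(-12\right)}{46 \cdot \frac{33}{2}} + \frac{256}{64009} = \frac{- 12 \left(8 - 6\right) \left(-12\right)}{46 \cdot 33 \cdot \frac{1}{2}} + \frac{256}{64009} = \frac{\left(-12\right) 2 \left(-12\right)}{46 \cdot \frac{33}{2}} + \frac{256}{64009} = \frac{\left(-24\right) \left(-12\right)}{759} + \frac{256}{64009} = 288 \cdot \frac{1}{759} + \frac{256}{64009} = \frac{96}{253} + \frac{256}{64009} = \frac{24544}{64009}$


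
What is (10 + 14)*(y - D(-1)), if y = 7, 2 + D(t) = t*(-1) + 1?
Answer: 168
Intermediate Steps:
D(t) = -1 - t (D(t) = -2 + (t*(-1) + 1) = -2 + (-t + 1) = -2 + (1 - t) = -1 - t)
(10 + 14)*(y - D(-1)) = (10 + 14)*(7 - (-1 - 1*(-1))) = 24*(7 - (-1 + 1)) = 24*(7 - 1*0) = 24*(7 + 0) = 24*7 = 168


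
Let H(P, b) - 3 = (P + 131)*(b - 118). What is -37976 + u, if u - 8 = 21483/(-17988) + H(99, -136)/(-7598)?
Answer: -864717700745/22778804 ≈ -37962.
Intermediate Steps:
H(P, b) = 3 + (-118 + b)*(131 + P) (H(P, b) = 3 + (P + 131)*(b - 118) = 3 + (131 + P)*(-118 + b) = 3 + (-118 + b)*(131 + P))
u = 330159959/22778804 (u = 8 + (21483/(-17988) + (-15455 - 118*99 + 131*(-136) + 99*(-136))/(-7598)) = 8 + (21483*(-1/17988) + (-15455 - 11682 - 17816 - 13464)*(-1/7598)) = 8 + (-7161/5996 - 58417*(-1/7598)) = 8 + (-7161/5996 + 58417/7598) = 8 + 147929527/22778804 = 330159959/22778804 ≈ 14.494)
-37976 + u = -37976 + 330159959/22778804 = -864717700745/22778804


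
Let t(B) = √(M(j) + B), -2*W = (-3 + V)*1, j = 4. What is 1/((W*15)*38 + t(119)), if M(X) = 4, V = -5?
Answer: 760/1732759 - √123/5198277 ≈ 0.00043647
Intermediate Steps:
W = 4 (W = -(-3 - 5)/2 = -(-4) = -½*(-8) = 4)
t(B) = √(4 + B)
1/((W*15)*38 + t(119)) = 1/((4*15)*38 + √(4 + 119)) = 1/(60*38 + √123) = 1/(2280 + √123)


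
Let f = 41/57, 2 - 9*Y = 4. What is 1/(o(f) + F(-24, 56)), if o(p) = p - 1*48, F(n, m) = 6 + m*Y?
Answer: -171/9187 ≈ -0.018613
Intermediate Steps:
Y = -2/9 (Y = 2/9 - ⅑*4 = 2/9 - 4/9 = -2/9 ≈ -0.22222)
F(n, m) = 6 - 2*m/9 (F(n, m) = 6 + m*(-2/9) = 6 - 2*m/9)
f = 41/57 (f = 41*(1/57) = 41/57 ≈ 0.71930)
o(p) = -48 + p (o(p) = p - 48 = -48 + p)
1/(o(f) + F(-24, 56)) = 1/((-48 + 41/57) + (6 - 2/9*56)) = 1/(-2695/57 + (6 - 112/9)) = 1/(-2695/57 - 58/9) = 1/(-9187/171) = -171/9187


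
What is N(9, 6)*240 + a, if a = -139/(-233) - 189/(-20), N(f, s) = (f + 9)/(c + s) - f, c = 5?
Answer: -90075413/51260 ≈ -1757.2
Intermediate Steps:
N(f, s) = -f + (9 + f)/(5 + s) (N(f, s) = (f + 9)/(5 + s) - f = (9 + f)/(5 + s) - f = -f + (9 + f)/(5 + s))
a = 46817/4660 (a = -139*(-1/233) - 189*(-1/20) = 139/233 + 189/20 = 46817/4660 ≈ 10.047)
N(9, 6)*240 + a = ((9 - 4*9 - 1*9*6)/(5 + 6))*240 + 46817/4660 = ((9 - 36 - 54)/11)*240 + 46817/4660 = ((1/11)*(-81))*240 + 46817/4660 = -81/11*240 + 46817/4660 = -19440/11 + 46817/4660 = -90075413/51260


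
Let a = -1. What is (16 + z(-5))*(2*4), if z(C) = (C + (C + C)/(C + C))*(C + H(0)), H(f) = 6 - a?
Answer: 64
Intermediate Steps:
H(f) = 7 (H(f) = 6 - 1*(-1) = 6 + 1 = 7)
z(C) = (1 + C)*(7 + C) (z(C) = (C + (C + C)/(C + C))*(C + 7) = (C + (2*C)/((2*C)))*(7 + C) = (C + (2*C)*(1/(2*C)))*(7 + C) = (C + 1)*(7 + C) = (1 + C)*(7 + C))
(16 + z(-5))*(2*4) = (16 + (7 + (-5)**2 + 8*(-5)))*(2*4) = (16 + (7 + 25 - 40))*8 = (16 - 8)*8 = 8*8 = 64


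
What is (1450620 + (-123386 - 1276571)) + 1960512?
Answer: 2011175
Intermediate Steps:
(1450620 + (-123386 - 1276571)) + 1960512 = (1450620 - 1399957) + 1960512 = 50663 + 1960512 = 2011175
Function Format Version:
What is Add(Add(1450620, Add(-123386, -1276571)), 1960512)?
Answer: 2011175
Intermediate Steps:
Add(Add(1450620, Add(-123386, -1276571)), 1960512) = Add(Add(1450620, -1399957), 1960512) = Add(50663, 1960512) = 2011175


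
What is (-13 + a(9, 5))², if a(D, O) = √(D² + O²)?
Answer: (13 - √106)² ≈ 7.3136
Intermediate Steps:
(-13 + a(9, 5))² = (-13 + √(9² + 5²))² = (-13 + √(81 + 25))² = (-13 + √106)²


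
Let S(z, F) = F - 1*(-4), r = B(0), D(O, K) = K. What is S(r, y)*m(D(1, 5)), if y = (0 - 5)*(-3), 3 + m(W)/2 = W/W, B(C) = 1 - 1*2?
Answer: -76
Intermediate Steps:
B(C) = -1 (B(C) = 1 - 2 = -1)
r = -1
m(W) = -4 (m(W) = -6 + 2*(W/W) = -6 + 2*1 = -6 + 2 = -4)
y = 15 (y = -5*(-3) = 15)
S(z, F) = 4 + F (S(z, F) = F + 4 = 4 + F)
S(r, y)*m(D(1, 5)) = (4 + 15)*(-4) = 19*(-4) = -76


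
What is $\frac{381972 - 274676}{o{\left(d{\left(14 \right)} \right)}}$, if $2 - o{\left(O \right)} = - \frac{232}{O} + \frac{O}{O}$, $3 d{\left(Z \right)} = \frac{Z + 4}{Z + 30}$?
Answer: $\frac{321888}{5107} \approx 63.029$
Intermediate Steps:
$d{\left(Z \right)} = \frac{4 + Z}{3 \left(30 + Z\right)}$ ($d{\left(Z \right)} = \frac{\left(Z + 4\right) \frac{1}{Z + 30}}{3} = \frac{\left(4 + Z\right) \frac{1}{30 + Z}}{3} = \frac{\frac{1}{30 + Z} \left(4 + Z\right)}{3} = \frac{4 + Z}{3 \left(30 + Z\right)}$)
$o{\left(O \right)} = 1 + \frac{232}{O}$ ($o{\left(O \right)} = 2 - \left(- \frac{232}{O} + \frac{O}{O}\right) = 2 - \left(- \frac{232}{O} + 1\right) = 2 - \left(1 - \frac{232}{O}\right) = 1 + \frac{232}{O}$)
$\frac{381972 - 274676}{o{\left(d{\left(14 \right)} \right)}} = \frac{381972 - 274676}{\frac{1}{\frac{1}{3} \frac{1}{30 + 14} \left(4 + 14\right)} \left(232 + \frac{4 + 14}{3 \left(30 + 14\right)}\right)} = \frac{107296}{\frac{1}{\frac{1}{3} \cdot \frac{1}{44} \cdot 18} \left(232 + \frac{1}{3} \cdot \frac{1}{44} \cdot 18\right)} = \frac{107296}{\frac{1}{\frac{3}{22}} \left(232 + \frac{3}{22}\right)} = \frac{107296}{\frac{22}{3} \cdot \frac{5107}{22}} = \frac{107296}{\frac{5107}{3}} = 107296 \cdot \frac{3}{5107} = \frac{321888}{5107}$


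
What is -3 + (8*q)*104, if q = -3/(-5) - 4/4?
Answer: -1679/5 ≈ -335.80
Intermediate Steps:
q = -⅖ (q = -3*(-⅕) - 4*¼ = ⅗ - 1 = -⅖ ≈ -0.40000)
-3 + (8*q)*104 = -3 + (8*(-⅖))*104 = -3 - 16/5*104 = -3 - 1664/5 = -1679/5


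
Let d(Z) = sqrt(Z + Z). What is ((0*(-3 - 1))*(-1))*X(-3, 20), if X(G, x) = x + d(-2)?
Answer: 0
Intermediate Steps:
d(Z) = sqrt(2)*sqrt(Z) (d(Z) = sqrt(2*Z) = sqrt(2)*sqrt(Z))
X(G, x) = x + 2*I (X(G, x) = x + sqrt(2)*sqrt(-2) = x + sqrt(2)*(I*sqrt(2)) = x + 2*I)
((0*(-3 - 1))*(-1))*X(-3, 20) = ((0*(-3 - 1))*(-1))*(20 + 2*I) = ((0*(-4))*(-1))*(20 + 2*I) = (0*(-1))*(20 + 2*I) = 0*(20 + 2*I) = 0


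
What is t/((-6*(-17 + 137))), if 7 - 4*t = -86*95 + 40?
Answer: -8137/2880 ≈ -2.8253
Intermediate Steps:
t = 8137/4 (t = 7/4 - (-86*95 + 40)/4 = 7/4 - (-8170 + 40)/4 = 7/4 - ¼*(-8130) = 7/4 + 4065/2 = 8137/4 ≈ 2034.3)
t/((-6*(-17 + 137))) = 8137/(4*((-6*(-17 + 137)))) = 8137/(4*((-6*120))) = (8137/4)/(-720) = (8137/4)*(-1/720) = -8137/2880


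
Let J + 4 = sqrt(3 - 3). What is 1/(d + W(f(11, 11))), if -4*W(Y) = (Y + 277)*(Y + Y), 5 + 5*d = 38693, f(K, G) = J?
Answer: 5/41418 ≈ 0.00012072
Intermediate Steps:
J = -4 (J = -4 + sqrt(3 - 3) = -4 + sqrt(0) = -4 + 0 = -4)
f(K, G) = -4
d = 38688/5 (d = -1 + (1/5)*38693 = -1 + 38693/5 = 38688/5 ≈ 7737.6)
W(Y) = -Y*(277 + Y)/2 (W(Y) = -(Y + 277)*(Y + Y)/4 = -(277 + Y)*2*Y/4 = -Y*(277 + Y)/2)
1/(d + W(f(11, 11))) = 1/(38688/5 - 1/2*(-4)*(277 - 4)) = 1/(38688/5 - 1/2*(-4)*273) = 1/(38688/5 + 546) = 1/(41418/5) = 5/41418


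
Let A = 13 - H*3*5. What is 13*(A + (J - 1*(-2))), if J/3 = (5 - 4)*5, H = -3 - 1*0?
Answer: 975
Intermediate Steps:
H = -3 (H = -3 + 0 = -3)
J = 15 (J = 3*((5 - 4)*5) = 3*(1*5) = 3*5 = 15)
A = 58 (A = 13 - (-3*3)*5 = 13 - (-9)*5 = 13 - 1*(-45) = 13 + 45 = 58)
13*(A + (J - 1*(-2))) = 13*(58 + (15 - 1*(-2))) = 13*(58 + (15 + 2)) = 13*(58 + 17) = 13*75 = 975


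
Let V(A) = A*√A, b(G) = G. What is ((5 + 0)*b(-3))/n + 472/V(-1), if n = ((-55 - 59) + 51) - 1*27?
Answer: ⅙ + 472*I ≈ 0.16667 + 472.0*I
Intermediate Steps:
V(A) = A^(3/2)
n = -90 (n = (-114 + 51) - 27 = -63 - 27 = -90)
((5 + 0)*b(-3))/n + 472/V(-1) = ((5 + 0)*(-3))/(-90) + 472/((-1)^(3/2)) = (5*(-3))*(-1/90) + 472/((-I)) = -15*(-1/90) + 472*I = ⅙ + 472*I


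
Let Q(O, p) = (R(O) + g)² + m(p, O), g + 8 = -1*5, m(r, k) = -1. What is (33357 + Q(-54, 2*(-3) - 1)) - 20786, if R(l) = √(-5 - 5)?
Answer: 12729 - 26*I*√10 ≈ 12729.0 - 82.219*I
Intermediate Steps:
R(l) = I*√10 (R(l) = √(-10) = I*√10)
g = -13 (g = -8 - 1*5 = -8 - 5 = -13)
Q(O, p) = -1 + (-13 + I*√10)² (Q(O, p) = (I*√10 - 13)² - 1 = (-13 + I*√10)² - 1 = -1 + (-13 + I*√10)²)
(33357 + Q(-54, 2*(-3) - 1)) - 20786 = (33357 + (158 - 26*I*√10)) - 20786 = (33515 - 26*I*√10) - 20786 = 12729 - 26*I*√10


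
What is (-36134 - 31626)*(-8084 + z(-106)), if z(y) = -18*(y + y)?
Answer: 289199680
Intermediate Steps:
z(y) = -36*y
(-36134 - 31626)*(-8084 + z(-106)) = (-36134 - 31626)*(-8084 - 36*(-106)) = -67760*(-8084 + 3816) = -67760*(-4268) = 289199680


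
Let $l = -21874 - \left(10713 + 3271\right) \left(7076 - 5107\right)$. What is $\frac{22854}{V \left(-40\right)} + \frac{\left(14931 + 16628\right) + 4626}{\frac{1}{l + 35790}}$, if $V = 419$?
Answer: $- \frac{8345073729585427}{8380} \approx -9.9583 \cdot 10^{11}$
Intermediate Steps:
$l = -27556370$ ($l = -21874 - 13984 \cdot 1969 = -21874 - 27534496 = -27556370$)
$\frac{22854}{V \left(-40\right)} + \frac{\left(14931 + 16628\right) + 4626}{\frac{1}{l + 35790}} = \frac{22854}{419 \left(-40\right)} + \frac{\left(14931 + 16628\right) + 4626}{\frac{1}{-27556370 + 35790}} = \frac{22854}{-16760} + \frac{31559 + 4626}{\frac{1}{-27520580}} = 22854 \left(- \frac{1}{16760}\right) + \frac{36185}{- \frac{1}{27520580}} = - \frac{11427}{8380} + 36185 \left(-27520580\right) = - \frac{11427}{8380} - 995832187300 = - \frac{8345073729585427}{8380}$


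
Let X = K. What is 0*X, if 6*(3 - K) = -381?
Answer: 0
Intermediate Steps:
K = 133/2 (K = 3 - ⅙*(-381) = 3 + 127/2 = 133/2 ≈ 66.500)
X = 133/2 ≈ 66.500
0*X = 0*(133/2) = 0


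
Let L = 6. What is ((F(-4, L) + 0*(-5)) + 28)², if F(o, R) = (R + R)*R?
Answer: 10000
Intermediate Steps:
F(o, R) = 2*R² (F(o, R) = (2*R)*R = 2*R²)
((F(-4, L) + 0*(-5)) + 28)² = ((2*6² + 0*(-5)) + 28)² = ((2*36 + 0) + 28)² = ((72 + 0) + 28)² = (72 + 28)² = 100² = 10000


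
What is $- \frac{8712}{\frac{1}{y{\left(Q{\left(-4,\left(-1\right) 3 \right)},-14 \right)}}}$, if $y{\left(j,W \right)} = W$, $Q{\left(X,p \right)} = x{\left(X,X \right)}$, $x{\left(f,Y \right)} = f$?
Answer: $121968$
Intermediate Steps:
$Q{\left(X,p \right)} = X$
$- \frac{8712}{\frac{1}{y{\left(Q{\left(-4,\left(-1\right) 3 \right)},-14 \right)}}} = - \frac{8712}{\frac{1}{-14}} = - \frac{8712}{- \frac{1}{14}} = \left(-8712\right) \left(-14\right) = 121968$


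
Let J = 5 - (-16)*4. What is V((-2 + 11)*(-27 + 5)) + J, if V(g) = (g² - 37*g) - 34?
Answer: 46565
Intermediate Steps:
J = 69 (J = 5 - 4*(-16) = 5 + 64 = 69)
V(g) = -34 + g² - 37*g
V((-2 + 11)*(-27 + 5)) + J = (-34 + ((-2 + 11)*(-27 + 5))² - 37*(-2 + 11)*(-27 + 5)) + 69 = (-34 + (9*(-22))² - 333*(-22)) + 69 = (-34 + (-198)² - 37*(-198)) + 69 = (-34 + 39204 + 7326) + 69 = 46496 + 69 = 46565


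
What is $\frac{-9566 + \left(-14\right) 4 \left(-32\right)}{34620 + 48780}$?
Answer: $- \frac{3887}{41700} \approx -0.093213$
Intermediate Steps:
$\frac{-9566 + \left(-14\right) 4 \left(-32\right)}{34620 + 48780} = \frac{-9566 - -1792}{83400} = \left(-9566 + 1792\right) \frac{1}{83400} = \left(-7774\right) \frac{1}{83400} = - \frac{3887}{41700}$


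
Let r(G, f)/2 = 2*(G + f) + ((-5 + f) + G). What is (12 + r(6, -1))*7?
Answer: 224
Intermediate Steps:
r(G, f) = -10 + 6*G + 6*f (r(G, f) = 2*(2*(G + f) + ((-5 + f) + G)) = 2*((2*G + 2*f) + (-5 + G + f)) = 2*(-5 + 3*G + 3*f) = -10 + 6*G + 6*f)
(12 + r(6, -1))*7 = (12 + (-10 + 6*6 + 6*(-1)))*7 = (12 + (-10 + 36 - 6))*7 = (12 + 20)*7 = 32*7 = 224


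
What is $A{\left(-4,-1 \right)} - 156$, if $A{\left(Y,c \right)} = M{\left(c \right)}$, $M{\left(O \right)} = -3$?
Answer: $-159$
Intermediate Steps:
$A{\left(Y,c \right)} = -3$
$A{\left(-4,-1 \right)} - 156 = -3 - 156 = -159$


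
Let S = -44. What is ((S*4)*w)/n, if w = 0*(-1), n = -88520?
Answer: 0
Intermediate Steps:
w = 0
((S*4)*w)/n = (-44*4*0)/(-88520) = -176*0*(-1/88520) = 0*(-1/88520) = 0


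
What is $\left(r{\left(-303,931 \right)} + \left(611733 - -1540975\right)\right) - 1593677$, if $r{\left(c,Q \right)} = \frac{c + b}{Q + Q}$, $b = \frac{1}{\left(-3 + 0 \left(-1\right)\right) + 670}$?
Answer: $\frac{347145292237}{620977} \approx 5.5903 \cdot 10^{5}$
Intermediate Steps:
$b = \frac{1}{667}$ ($b = \frac{1}{\left(-3 + 0\right) + 670} = \frac{1}{-3 + 670} = \frac{1}{667} \approx 0.0014993$)
$r{\left(c,Q \right)} = \frac{\frac{1}{667} + c}{2 Q}$ ($r{\left(c,Q \right)} = \frac{c + \frac{1}{667}}{Q + Q} = \frac{\frac{1}{667} + c}{2 Q}$)
$\left(r{\left(-303,931 \right)} + \left(611733 - -1540975\right)\right) - 1593677 = \left(\frac{1 + 667 \left(-303\right)}{1334 \cdot 931} + \left(611733 - -1540975\right)\right) - 1593677 = \left(\frac{1}{1334} \cdot \frac{1}{931} \left(1 - 202101\right) + \left(611733 + 1540975\right)\right) - 1593677 = \left(\frac{1}{1334} \cdot \frac{1}{931} \left(-202100\right) + 2152708\right) - 1593677 = \left(- \frac{101050}{620977} + 2152708\right) - 1593677 = \frac{1336782054666}{620977} - 1593677 = \frac{347145292237}{620977}$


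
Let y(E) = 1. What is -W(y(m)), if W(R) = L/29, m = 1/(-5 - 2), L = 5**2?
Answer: -25/29 ≈ -0.86207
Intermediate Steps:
L = 25
m = -1/7 (m = 1/(-7) = -1/7 ≈ -0.14286)
W(R) = 25/29
-W(y(m)) = -1*25/29 = -25/29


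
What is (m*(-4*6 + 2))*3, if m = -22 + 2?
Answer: 1320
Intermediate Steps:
m = -20
(m*(-4*6 + 2))*3 = -20*(-4*6 + 2)*3 = -20*(-24 + 2)*3 = -20*(-22)*3 = 440*3 = 1320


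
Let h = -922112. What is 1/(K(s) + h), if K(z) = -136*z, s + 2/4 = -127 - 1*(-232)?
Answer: -1/936324 ≈ -1.0680e-6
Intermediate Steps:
s = 209/2 (s = -½ + (-127 - 1*(-232)) = -½ + (-127 + 232) = -½ + 105 = 209/2 ≈ 104.50)
1/(K(s) + h) = 1/(-136*209/2 - 922112) = 1/(-14212 - 922112) = 1/(-936324) = -1/936324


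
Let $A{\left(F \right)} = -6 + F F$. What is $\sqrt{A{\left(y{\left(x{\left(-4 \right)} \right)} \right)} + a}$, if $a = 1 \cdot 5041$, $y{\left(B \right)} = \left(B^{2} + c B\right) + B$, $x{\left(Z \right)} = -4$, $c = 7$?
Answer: $\sqrt{5291} \approx 72.739$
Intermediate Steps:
$y{\left(B \right)} = B^{2} + 8 B$ ($y{\left(B \right)} = \left(B^{2} + 7 B\right) + B = B^{2} + 8 B$)
$a = 5041$
$A{\left(F \right)} = -6 + F^{2}$
$\sqrt{A{\left(y{\left(x{\left(-4 \right)} \right)} \right)} + a} = \sqrt{\left(-6 + \left(- 4 \left(8 - 4\right)\right)^{2}\right) + 5041} = \sqrt{\left(-6 + \left(\left(-4\right) 4\right)^{2}\right) + 5041} = \sqrt{\left(-6 + \left(-16\right)^{2}\right) + 5041} = \sqrt{\left(-6 + 256\right) + 5041} = \sqrt{250 + 5041} = \sqrt{5291}$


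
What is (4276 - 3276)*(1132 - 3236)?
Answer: -2104000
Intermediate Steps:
(4276 - 3276)*(1132 - 3236) = 1000*(-2104) = -2104000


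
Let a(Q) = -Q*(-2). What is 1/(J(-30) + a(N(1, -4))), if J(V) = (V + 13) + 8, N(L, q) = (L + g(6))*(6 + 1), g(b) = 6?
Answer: 1/89 ≈ 0.011236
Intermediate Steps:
N(L, q) = 42 + 7*L (N(L, q) = (L + 6)*(6 + 1) = (6 + L)*7 = 42 + 7*L)
J(V) = 21 + V (J(V) = (13 + V) + 8 = 21 + V)
a(Q) = 2*Q
1/(J(-30) + a(N(1, -4))) = 1/((21 - 30) + 2*(42 + 7*1)) = 1/(-9 + 2*(42 + 7)) = 1/(-9 + 2*49) = 1/(-9 + 98) = 1/89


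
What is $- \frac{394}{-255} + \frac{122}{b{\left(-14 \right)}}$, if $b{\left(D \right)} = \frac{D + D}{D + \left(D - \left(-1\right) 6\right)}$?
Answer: $\frac{173863}{1785} \approx 97.402$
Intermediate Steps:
$b{\left(D \right)} = \frac{2 D}{6 + 2 D}$ ($b{\left(D \right)} = \frac{2 D}{D + \left(D - -6\right)} = \frac{2 D}{D + \left(D + 6\right)} = \frac{2 D}{D + \left(6 + D\right)} = \frac{2 D}{6 + 2 D}$)
$- \frac{394}{-255} + \frac{122}{b{\left(-14 \right)}} = - \frac{394}{-255} + \frac{122}{\left(-14\right) \frac{1}{3 - 14}} = \left(-394\right) \left(- \frac{1}{255}\right) + \frac{122}{\left(-14\right) \frac{1}{-11}} = \frac{394}{255} + \frac{122}{\left(-14\right) \left(- \frac{1}{11}\right)} = \frac{394}{255} + \frac{122}{\frac{14}{11}} = \frac{394}{255} + 122 \cdot \frac{11}{14} = \frac{394}{255} + \frac{671}{7} = \frac{173863}{1785}$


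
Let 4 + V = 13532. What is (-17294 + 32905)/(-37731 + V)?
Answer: -15611/24203 ≈ -0.64500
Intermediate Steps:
V = 13528 (V = -4 + 13532 = 13528)
(-17294 + 32905)/(-37731 + V) = (-17294 + 32905)/(-37731 + 13528) = 15611/(-24203) = 15611*(-1/24203) = -15611/24203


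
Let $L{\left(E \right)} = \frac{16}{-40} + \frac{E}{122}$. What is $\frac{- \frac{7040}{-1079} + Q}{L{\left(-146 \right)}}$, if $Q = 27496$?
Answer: $- \frac{9050943320}{525473} \approx -17224.0$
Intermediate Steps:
$L{\left(E \right)} = - \frac{2}{5} + \frac{E}{122}$ ($L{\left(E \right)} = 16 \left(- \frac{1}{40}\right) + E \frac{1}{122} = - \frac{2}{5} + \frac{E}{122}$)
$\frac{- \frac{7040}{-1079} + Q}{L{\left(-146 \right)}} = \frac{- \frac{7040}{-1079} + 27496}{- \frac{2}{5} + \frac{1}{122} \left(-146\right)} = \frac{\left(-7040\right) \left(- \frac{1}{1079}\right) + 27496}{- \frac{2}{5} - \frac{73}{61}} = \frac{\frac{7040}{1079} + 27496}{- \frac{487}{305}} = \frac{29675224}{1079} \left(- \frac{305}{487}\right) = - \frac{9050943320}{525473}$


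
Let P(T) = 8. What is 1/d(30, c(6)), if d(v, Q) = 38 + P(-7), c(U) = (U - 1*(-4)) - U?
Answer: 1/46 ≈ 0.021739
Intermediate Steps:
c(U) = 4 (c(U) = (U + 4) - U = (4 + U) - U = 4)
d(v, Q) = 46 (d(v, Q) = 38 + 8 = 46)
1/d(30, c(6)) = 1/46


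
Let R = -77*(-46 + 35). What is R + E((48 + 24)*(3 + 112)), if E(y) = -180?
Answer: 667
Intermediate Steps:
R = 847 (R = -77*(-11) = 847)
R + E((48 + 24)*(3 + 112)) = 847 - 180 = 667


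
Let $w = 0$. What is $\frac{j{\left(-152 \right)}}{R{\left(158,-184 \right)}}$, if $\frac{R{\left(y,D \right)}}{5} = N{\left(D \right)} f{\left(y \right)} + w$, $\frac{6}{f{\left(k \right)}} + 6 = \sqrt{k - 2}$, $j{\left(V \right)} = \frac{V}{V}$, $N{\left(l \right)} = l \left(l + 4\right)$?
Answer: $- \frac{1}{165600} + \frac{\sqrt{39}}{496800} \approx 6.5318 \cdot 10^{-6}$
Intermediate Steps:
$N{\left(l \right)} = l \left(4 + l\right)$
$j{\left(V \right)} = 1$
$f{\left(k \right)} = \frac{6}{-6 + \sqrt{-2 + k}}$ ($f{\left(k \right)} = \frac{6}{-6 + \sqrt{k - 2}} = \frac{6}{-6 + \sqrt{-2 + k}}$)
$R{\left(y,D \right)} = \frac{30 D \left(4 + D\right)}{-6 + \sqrt{-2 + y}}$ ($R{\left(y,D \right)} = 5 \left(D \left(4 + D\right) \frac{6}{-6 + \sqrt{-2 + y}} + 0\right) = 5 \left(\frac{6 D \left(4 + D\right)}{-6 + \sqrt{-2 + y}} + 0\right) = 5 \frac{6 D \left(4 + D\right)}{-6 + \sqrt{-2 + y}} = \frac{30 D \left(4 + D\right)}{-6 + \sqrt{-2 + y}}$)
$\frac{j{\left(-152 \right)}}{R{\left(158,-184 \right)}} = 1 \frac{1}{30 \left(-184\right) \frac{1}{-6 + \sqrt{-2 + 158}} \left(4 - 184\right)} = 1 \frac{1}{30 \left(-184\right) \frac{1}{-6 + \sqrt{156}} \left(-180\right)} = 1 \frac{1}{30 \left(-184\right) \frac{1}{-6 + 2 \sqrt{39}} \left(-180\right)} = 1 \frac{1}{993600 \frac{1}{-6 + 2 \sqrt{39}}} = 1 \left(- \frac{1}{165600} + \frac{\sqrt{39}}{496800}\right) = - \frac{1}{165600} + \frac{\sqrt{39}}{496800}$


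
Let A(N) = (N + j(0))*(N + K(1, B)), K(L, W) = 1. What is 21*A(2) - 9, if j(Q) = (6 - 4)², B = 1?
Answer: 369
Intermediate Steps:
j(Q) = 4 (j(Q) = 2² = 4)
A(N) = (1 + N)*(4 + N) (A(N) = (N + 4)*(N + 1) = (4 + N)*(1 + N) = (1 + N)*(4 + N))
21*A(2) - 9 = 21*(4 + 2² + 5*2) - 9 = 21*(4 + 4 + 10) - 9 = 21*18 - 9 = 378 - 9 = 369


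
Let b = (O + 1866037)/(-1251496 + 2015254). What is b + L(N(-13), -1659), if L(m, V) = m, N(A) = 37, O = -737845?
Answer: 4897873/127293 ≈ 38.477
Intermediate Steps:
b = 188032/127293 (b = (-737845 + 1866037)/(-1251496 + 2015254) = 1128192/763758 = 1128192*(1/763758) = 188032/127293 ≈ 1.4772)
b + L(N(-13), -1659) = 188032/127293 + 37 = 4897873/127293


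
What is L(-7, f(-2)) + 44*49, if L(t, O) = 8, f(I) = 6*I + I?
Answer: 2164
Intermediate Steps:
f(I) = 7*I
L(-7, f(-2)) + 44*49 = 8 + 44*49 = 8 + 2156 = 2164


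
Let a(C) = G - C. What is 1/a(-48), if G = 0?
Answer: 1/48 ≈ 0.020833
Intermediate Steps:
a(C) = -C (a(C) = 0 - C = -C)
1/a(-48) = 1/(-1*(-48)) = 1/48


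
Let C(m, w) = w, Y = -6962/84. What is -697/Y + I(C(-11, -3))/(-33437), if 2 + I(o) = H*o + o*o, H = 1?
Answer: 978820814/116394197 ≈ 8.4095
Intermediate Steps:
Y = -3481/42 (Y = -6962*1/84 = -3481/42 ≈ -82.881)
I(o) = -2 + o + o**2 (I(o) = -2 + (1*o + o*o) = -2 + (o + o**2) = -2 + o + o**2)
-697/Y + I(C(-11, -3))/(-33437) = -697/(-3481/42) + (-2 - 3 + (-3)**2)/(-33437) = -697*(-42/3481) + (-2 - 3 + 9)*(-1/33437) = 29274/3481 + 4*(-1/33437) = 29274/3481 - 4/33437 = 978820814/116394197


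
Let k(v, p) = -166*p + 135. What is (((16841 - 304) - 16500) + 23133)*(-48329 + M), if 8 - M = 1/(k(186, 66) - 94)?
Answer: -2444081490676/2183 ≈ -1.1196e+9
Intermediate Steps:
k(v, p) = 135 - 166*p
M = 87321/10915 (M = 8 - 1/((135 - 166*66) - 94) = 8 - 1/((135 - 10956) - 94) = 8 - 1/(-10821 - 94) = 8 - 1/(-10915) = 8 - 1*(-1/10915) = 8 + 1/10915 = 87321/10915 ≈ 8.0001)
(((16841 - 304) - 16500) + 23133)*(-48329 + M) = (((16841 - 304) - 16500) + 23133)*(-48329 + 87321/10915) = ((16537 - 16500) + 23133)*(-527423714/10915) = (37 + 23133)*(-527423714/10915) = 23170*(-527423714/10915) = -2444081490676/2183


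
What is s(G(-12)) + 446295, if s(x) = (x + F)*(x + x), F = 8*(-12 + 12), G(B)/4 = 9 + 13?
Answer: 461783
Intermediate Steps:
G(B) = 88 (G(B) = 4*(9 + 13) = 4*22 = 88)
F = 0 (F = 8*0 = 0)
s(x) = 2*x² (s(x) = (x + 0)*(x + x) = x*(2*x) = 2*x²)
s(G(-12)) + 446295 = 2*88² + 446295 = 2*7744 + 446295 = 15488 + 446295 = 461783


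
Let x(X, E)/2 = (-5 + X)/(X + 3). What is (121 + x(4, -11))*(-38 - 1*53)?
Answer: -10985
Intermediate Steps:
x(X, E) = 2*(-5 + X)/(3 + X) (x(X, E) = 2*((-5 + X)/(X + 3)) = 2*((-5 + X)/(3 + X)) = 2*(-5 + X)/(3 + X))
(121 + x(4, -11))*(-38 - 1*53) = (121 + 2*(-5 + 4)/(3 + 4))*(-38 - 1*53) = (121 + 2*(-1)/7)*(-38 - 53) = (121 + 2*(⅐)*(-1))*(-91) = (121 - 2/7)*(-91) = (845/7)*(-91) = -10985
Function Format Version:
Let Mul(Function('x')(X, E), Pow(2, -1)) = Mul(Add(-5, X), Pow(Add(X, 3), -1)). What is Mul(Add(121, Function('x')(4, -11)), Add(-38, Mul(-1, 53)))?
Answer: -10985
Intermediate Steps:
Function('x')(X, E) = Mul(2, Pow(Add(3, X), -1), Add(-5, X)) (Function('x')(X, E) = Mul(2, Mul(Add(-5, X), Pow(Add(X, 3), -1))) = Mul(2, Mul(Add(-5, X), Pow(Add(3, X), -1))) = Mul(2, Mul(Pow(Add(3, X), -1), Add(-5, X))) = Mul(2, Pow(Add(3, X), -1), Add(-5, X)))
Mul(Add(121, Function('x')(4, -11)), Add(-38, Mul(-1, 53))) = Mul(Add(121, Mul(2, Pow(Add(3, 4), -1), Add(-5, 4))), Add(-38, Mul(-1, 53))) = Mul(Add(121, Mul(2, Pow(7, -1), -1)), Add(-38, -53)) = Mul(Add(121, Mul(2, Rational(1, 7), -1)), -91) = Mul(Add(121, Rational(-2, 7)), -91) = Mul(Rational(845, 7), -91) = -10985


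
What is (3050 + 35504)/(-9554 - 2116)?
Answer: -19277/5835 ≈ -3.3037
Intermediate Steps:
(3050 + 35504)/(-9554 - 2116) = 38554/(-11670) = 38554*(-1/11670) = -19277/5835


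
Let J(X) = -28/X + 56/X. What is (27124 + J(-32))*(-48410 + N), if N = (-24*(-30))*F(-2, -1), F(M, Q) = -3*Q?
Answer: -5017778125/4 ≈ -1.2544e+9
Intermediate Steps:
N = 2160 (N = (-24*(-30))*(-3*(-1)) = 720*3 = 2160)
J(X) = 28/X
(27124 + J(-32))*(-48410 + N) = (27124 + 28/(-32))*(-48410 + 2160) = (27124 + 28*(-1/32))*(-46250) = (27124 - 7/8)*(-46250) = (216985/8)*(-46250) = -5017778125/4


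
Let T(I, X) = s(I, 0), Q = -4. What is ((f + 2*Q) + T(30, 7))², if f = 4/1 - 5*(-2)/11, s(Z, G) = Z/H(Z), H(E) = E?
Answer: 529/121 ≈ 4.3719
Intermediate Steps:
s(Z, G) = 1 (s(Z, G) = Z/Z = 1)
T(I, X) = 1
f = 54/11 (f = 4*1 + 10*(1/11) = 4 + 10/11 = 54/11 ≈ 4.9091)
((f + 2*Q) + T(30, 7))² = ((54/11 + 2*(-4)) + 1)² = ((54/11 - 8) + 1)² = (-34/11 + 1)² = (-23/11)² = 529/121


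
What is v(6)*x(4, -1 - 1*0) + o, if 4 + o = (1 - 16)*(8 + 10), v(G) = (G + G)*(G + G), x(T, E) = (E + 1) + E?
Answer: -418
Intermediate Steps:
x(T, E) = 1 + 2*E (x(T, E) = (1 + E) + E = 1 + 2*E)
v(G) = 4*G² (v(G) = (2*G)*(2*G) = 4*G²)
o = -274 (o = -4 + (1 - 16)*(8 + 10) = -4 - 15*18 = -4 - 270 = -274)
v(6)*x(4, -1 - 1*0) + o = (4*6²)*(1 + 2*(-1 - 1*0)) - 274 = (4*36)*(1 + 2*(-1 + 0)) - 274 = 144*(1 + 2*(-1)) - 274 = 144*(1 - 2) - 274 = 144*(-1) - 274 = -144 - 274 = -418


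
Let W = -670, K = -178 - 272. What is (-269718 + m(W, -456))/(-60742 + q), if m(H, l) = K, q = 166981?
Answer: -90056/35413 ≈ -2.5430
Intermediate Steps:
K = -450
m(H, l) = -450
(-269718 + m(W, -456))/(-60742 + q) = (-269718 - 450)/(-60742 + 166981) = -270168/106239 = -270168*1/106239 = -90056/35413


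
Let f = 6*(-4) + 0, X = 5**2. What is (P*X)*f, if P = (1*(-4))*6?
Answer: 14400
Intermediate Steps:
P = -24 (P = -4*6 = -24)
X = 25
f = -24 (f = -24 + 0 = -24)
(P*X)*f = -24*25*(-24) = -600*(-24) = 14400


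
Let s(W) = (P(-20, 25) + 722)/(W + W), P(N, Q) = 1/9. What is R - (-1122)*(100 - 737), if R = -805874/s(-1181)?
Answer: 12486343206/6499 ≈ 1.9213e+6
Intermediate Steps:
P(N, Q) = 1/9
s(W) = 6499/(18*W) (s(W) = (1/9 + 722)/(W + W) = 6499/(9*((2*W))) = 6499*(1/(2*W))/9 = 6499/(18*W))
R = 17131269492/6499 (R = -805874/((6499/18)/(-1181)) = -805874/((6499/18)*(-1/1181)) = -805874/(-6499/21258) = -805874*(-21258/6499) = 17131269492/6499 ≈ 2.6360e+6)
R - (-1122)*(100 - 737) = 17131269492/6499 - (-1122)*(100 - 737) = 17131269492/6499 - (-1122)*(-637) = 17131269492/6499 - 1*714714 = 17131269492/6499 - 714714 = 12486343206/6499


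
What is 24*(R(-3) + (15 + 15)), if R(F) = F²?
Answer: 936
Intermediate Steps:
24*(R(-3) + (15 + 15)) = 24*((-3)² + (15 + 15)) = 24*(9 + 30) = 24*39 = 936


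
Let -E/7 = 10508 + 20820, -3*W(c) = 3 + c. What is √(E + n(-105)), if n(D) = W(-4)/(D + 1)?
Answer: I*√5336787534/156 ≈ 468.29*I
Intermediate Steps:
W(c) = -1 - c/3 (W(c) = -(3 + c)/3 = -1 - c/3)
n(D) = 1/(3*(1 + D)) (n(D) = (-1 - ⅓*(-4))/(D + 1) = (-1 + 4/3)/(1 + D) = (⅓)/(1 + D) = 1/(3*(1 + D)))
E = -219296 (E = -7*(10508 + 20820) = -7*31328 = -219296)
√(E + n(-105)) = √(-219296 + 1/(3*(1 - 105))) = √(-219296 + (⅓)/(-104)) = √(-219296 + (⅓)*(-1/104)) = √(-219296 - 1/312) = √(-68420353/312) = I*√5336787534/156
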